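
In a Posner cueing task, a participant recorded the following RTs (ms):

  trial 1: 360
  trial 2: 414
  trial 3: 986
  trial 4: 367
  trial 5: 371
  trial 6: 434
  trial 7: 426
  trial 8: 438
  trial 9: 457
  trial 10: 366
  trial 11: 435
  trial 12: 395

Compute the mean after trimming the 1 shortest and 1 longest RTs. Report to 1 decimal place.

Sorted: 360, 366, 367, 371, 395, 414, 426, 434, 435, 438, 457, 986
Drop lowest 1 (360) and highest 1 (986)
Remaining (n=10): Σ = 4103, mean = 4103/10 = 410.300

410.3 ms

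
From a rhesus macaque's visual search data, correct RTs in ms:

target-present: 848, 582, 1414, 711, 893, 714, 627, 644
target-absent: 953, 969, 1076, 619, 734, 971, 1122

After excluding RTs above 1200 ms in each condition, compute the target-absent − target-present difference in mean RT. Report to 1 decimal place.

203.6 ms

target-present: exclude 1414
M(target-present) = 5019/7 = 717.000
M(target-absent) = 6444/7 = 920.571
Difference = 920.571 − 717.000 = 203.571 ms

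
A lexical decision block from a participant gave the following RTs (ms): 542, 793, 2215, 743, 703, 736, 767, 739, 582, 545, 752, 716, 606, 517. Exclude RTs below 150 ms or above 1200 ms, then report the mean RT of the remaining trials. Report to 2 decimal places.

Excluded: 2215
Retained (n=13): Σ = 8741
Mean = 8741/13 = 672.3846

672.38 ms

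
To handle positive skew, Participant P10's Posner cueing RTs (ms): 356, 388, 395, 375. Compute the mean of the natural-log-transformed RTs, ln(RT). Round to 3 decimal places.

ln(RT): 5.8749, 5.9610, 5.9789, 5.9269
Σ ln(RT) = 23.7417
Mean = 23.7417/4 = 5.93544

5.935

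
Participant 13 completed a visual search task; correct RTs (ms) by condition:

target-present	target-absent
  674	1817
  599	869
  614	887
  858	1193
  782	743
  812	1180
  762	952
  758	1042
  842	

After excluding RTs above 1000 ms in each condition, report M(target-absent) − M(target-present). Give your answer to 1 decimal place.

118.2 ms

target-absent: exclude 1817, 1193, 1180, 1042
M(target-present) = 6701/9 = 744.556
M(target-absent) = 3451/4 = 862.750
Difference = 862.750 − 744.556 = 118.194 ms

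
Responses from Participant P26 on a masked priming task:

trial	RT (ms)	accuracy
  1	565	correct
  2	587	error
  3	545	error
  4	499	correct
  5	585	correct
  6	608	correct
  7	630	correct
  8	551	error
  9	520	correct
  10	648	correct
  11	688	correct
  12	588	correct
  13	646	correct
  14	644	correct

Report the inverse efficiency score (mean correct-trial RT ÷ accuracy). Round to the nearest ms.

Correct trials (n=11): 565, 499, 585, 608, 630, 520, 648, 688, 588, 646, 644
Mean correct RT = 6621/11 = 601.9091 ms
Proportion correct = 11/14
IES = 601.9091 / (11/14) = 766.066 ms

766 ms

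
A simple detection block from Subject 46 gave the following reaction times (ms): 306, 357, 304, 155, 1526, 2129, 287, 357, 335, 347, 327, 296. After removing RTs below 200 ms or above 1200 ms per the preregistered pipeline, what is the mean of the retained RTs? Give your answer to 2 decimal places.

Excluded: 155, 1526, 2129
Retained (n=9): Σ = 2916
Mean = 2916/9 = 324.0000

324.00 ms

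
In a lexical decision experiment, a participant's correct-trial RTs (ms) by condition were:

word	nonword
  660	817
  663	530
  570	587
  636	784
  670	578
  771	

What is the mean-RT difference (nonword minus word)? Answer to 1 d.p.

M(word) = 3970/6 = 661.667
M(nonword) = 3296/5 = 659.200
Difference = 659.200 − 661.667 = -2.467 ms

-2.5 ms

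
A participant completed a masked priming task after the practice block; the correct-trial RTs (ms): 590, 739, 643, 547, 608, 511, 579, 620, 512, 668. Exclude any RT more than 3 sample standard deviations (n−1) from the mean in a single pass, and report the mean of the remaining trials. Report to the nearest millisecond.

602 ms

n = 10, ΣRT = 6017, M = 601.700
Σ(x−M)² = 45244.10; s = √(45244.10/9) = 70.902
Cutoffs: 601.700 ± 3·70.902 → [389.0, 814.4]
No RTs fall outside the cutoffs; all 10 retained. Mean = 6017/10 = 601.700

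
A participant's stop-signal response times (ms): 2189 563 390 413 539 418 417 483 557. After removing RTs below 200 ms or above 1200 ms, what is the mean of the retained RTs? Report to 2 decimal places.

472.50 ms

Excluded: 2189
Retained (n=8): Σ = 3780
Mean = 3780/8 = 472.5000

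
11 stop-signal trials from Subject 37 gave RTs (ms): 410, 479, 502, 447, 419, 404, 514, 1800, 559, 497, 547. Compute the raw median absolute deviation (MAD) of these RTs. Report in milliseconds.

50 ms

Sorted: 404, 410, 419, 447, 479, 497, 502, 514, 547, 559, 1800 → median = 497
|x − 497|: 87, 18, 5, 50, 78, 93, 17, 1303, 62, 0, 50
Sorted deviations: 0, 5, 17, 18, 50, 50, 62, 78, 87, 93, 1303 → MAD = 50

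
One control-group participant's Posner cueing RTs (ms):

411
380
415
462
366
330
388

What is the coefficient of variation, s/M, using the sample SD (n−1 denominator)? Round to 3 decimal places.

0.106

n = 7, Σ = 2752, M = 393.1429
Σ(x−M)² = 10460.857; s = √(10460.857/6) = 41.7550
CV = 41.7550 / 393.1429 = 0.10621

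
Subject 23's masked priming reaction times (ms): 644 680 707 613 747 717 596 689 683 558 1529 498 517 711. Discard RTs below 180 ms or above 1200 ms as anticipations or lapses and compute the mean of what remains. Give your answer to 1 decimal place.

643.1 ms

Excluded: 1529
Retained (n=13): Σ = 8360
Mean = 8360/13 = 643.0769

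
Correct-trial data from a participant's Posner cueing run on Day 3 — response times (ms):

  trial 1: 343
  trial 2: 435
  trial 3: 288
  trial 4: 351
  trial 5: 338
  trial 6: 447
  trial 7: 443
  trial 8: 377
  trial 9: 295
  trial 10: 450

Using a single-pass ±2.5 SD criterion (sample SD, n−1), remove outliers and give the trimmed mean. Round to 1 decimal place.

376.7 ms

n = 10, ΣRT = 3767, M = 376.700
Σ(x−M)² = 35946.10; s = √(35946.10/9) = 63.198
Cutoffs: 376.700 ± 2.5·63.198 → [218.7, 534.7]
No RTs fall outside the cutoffs; all 10 retained. Mean = 3767/10 = 376.700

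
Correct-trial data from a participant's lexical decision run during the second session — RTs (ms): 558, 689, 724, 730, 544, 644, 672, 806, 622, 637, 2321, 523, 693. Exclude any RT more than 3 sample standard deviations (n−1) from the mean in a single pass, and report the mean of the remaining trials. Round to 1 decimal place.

n = 13, ΣRT = 10163, M = 781.769
Σ(x−M)² = 2643404.31; s = √(2643404.31/12) = 469.344
Cutoffs: 781.769 ± 3·469.344 → [-626.3, 2189.8]
Outside: 2321 → excluded.
Retained (n=12): Σ = 7842, mean = 7842/12 = 653.500

653.5 ms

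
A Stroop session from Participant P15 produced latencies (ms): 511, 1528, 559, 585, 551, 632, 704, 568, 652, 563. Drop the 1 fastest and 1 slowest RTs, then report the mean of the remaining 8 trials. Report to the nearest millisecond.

Sorted: 511, 551, 559, 563, 568, 585, 632, 652, 704, 1528
Drop lowest 1 (511) and highest 1 (1528)
Remaining (n=8): Σ = 4814, mean = 4814/8 = 601.750

602 ms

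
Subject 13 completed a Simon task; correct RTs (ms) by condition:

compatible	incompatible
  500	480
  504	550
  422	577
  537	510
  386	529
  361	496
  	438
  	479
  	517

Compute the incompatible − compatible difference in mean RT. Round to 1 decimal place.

M(compatible) = 2710/6 = 451.667
M(incompatible) = 4576/9 = 508.444
Difference = 508.444 − 451.667 = 56.778 ms

56.8 ms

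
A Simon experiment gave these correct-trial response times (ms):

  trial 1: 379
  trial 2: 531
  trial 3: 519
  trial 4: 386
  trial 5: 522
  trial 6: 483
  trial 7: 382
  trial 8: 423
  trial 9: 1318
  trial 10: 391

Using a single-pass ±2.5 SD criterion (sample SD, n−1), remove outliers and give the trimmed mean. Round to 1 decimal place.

446.2 ms

n = 10, ΣRT = 5334, M = 533.400
Σ(x−M)² = 719434.40; s = √(719434.40/9) = 282.732
Cutoffs: 533.400 ± 2.5·282.732 → [-173.4, 1240.2]
Outside: 1318 → excluded.
Retained (n=9): Σ = 4016, mean = 4016/9 = 446.222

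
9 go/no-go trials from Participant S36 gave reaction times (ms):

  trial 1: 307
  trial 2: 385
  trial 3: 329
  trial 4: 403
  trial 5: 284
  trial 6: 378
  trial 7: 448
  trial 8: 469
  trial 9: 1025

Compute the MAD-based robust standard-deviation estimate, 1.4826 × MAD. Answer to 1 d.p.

93.4 ms

Sorted: 284, 307, 329, 378, 385, 403, 448, 469, 1025 → median = 385
|x − 385| sorted: 0, 7, 18, 56, 63, 78, 84, 101, 640 → MAD = 63
Robust SD ≈ 1.4826 × 63 = 93.404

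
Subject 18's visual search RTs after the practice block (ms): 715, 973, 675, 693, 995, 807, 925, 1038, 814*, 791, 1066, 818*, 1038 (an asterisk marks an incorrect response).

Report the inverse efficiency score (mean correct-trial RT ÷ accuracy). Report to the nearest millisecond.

1044 ms

Correct trials (n=11): 715, 973, 675, 693, 995, 807, 925, 1038, 791, 1066, 1038
Mean correct RT = 9716/11 = 883.2727 ms
Proportion correct = 11/13
IES = 883.2727 / (11/13) = 1043.868 ms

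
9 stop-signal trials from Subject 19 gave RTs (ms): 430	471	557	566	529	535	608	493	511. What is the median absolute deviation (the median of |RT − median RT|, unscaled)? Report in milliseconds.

Sorted: 430, 471, 493, 511, 529, 535, 557, 566, 608 → median = 529
|x − 529|: 99, 58, 28, 37, 0, 6, 79, 36, 18
Sorted deviations: 0, 6, 18, 28, 36, 37, 58, 79, 99 → MAD = 36

36 ms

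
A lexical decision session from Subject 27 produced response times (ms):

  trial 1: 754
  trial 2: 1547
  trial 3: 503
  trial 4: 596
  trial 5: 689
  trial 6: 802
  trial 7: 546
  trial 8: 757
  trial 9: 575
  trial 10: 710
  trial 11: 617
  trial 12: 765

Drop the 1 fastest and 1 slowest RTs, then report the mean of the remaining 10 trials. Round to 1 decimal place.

681.1 ms

Sorted: 503, 546, 575, 596, 617, 689, 710, 754, 757, 765, 802, 1547
Drop lowest 1 (503) and highest 1 (1547)
Remaining (n=10): Σ = 6811, mean = 6811/10 = 681.100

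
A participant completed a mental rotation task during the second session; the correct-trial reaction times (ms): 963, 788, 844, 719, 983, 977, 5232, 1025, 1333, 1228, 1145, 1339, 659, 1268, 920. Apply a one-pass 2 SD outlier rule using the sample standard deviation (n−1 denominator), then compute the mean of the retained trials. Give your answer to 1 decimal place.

1013.6 ms

n = 15, ΣRT = 19423, M = 1294.867
Σ(x−M)² = 17250005.73; s = √(17250005.73/14) = 1110.019
Cutoffs: 1294.867 ± 2·1110.019 → [-925.2, 3514.9]
Outside: 5232 → excluded.
Retained (n=14): Σ = 14191, mean = 14191/14 = 1013.643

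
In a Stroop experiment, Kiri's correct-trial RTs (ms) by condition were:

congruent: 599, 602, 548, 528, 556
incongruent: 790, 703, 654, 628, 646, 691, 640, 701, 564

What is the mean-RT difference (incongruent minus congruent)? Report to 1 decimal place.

M(congruent) = 2833/5 = 566.600
M(incongruent) = 6017/9 = 668.556
Difference = 668.556 − 566.600 = 101.956 ms

102.0 ms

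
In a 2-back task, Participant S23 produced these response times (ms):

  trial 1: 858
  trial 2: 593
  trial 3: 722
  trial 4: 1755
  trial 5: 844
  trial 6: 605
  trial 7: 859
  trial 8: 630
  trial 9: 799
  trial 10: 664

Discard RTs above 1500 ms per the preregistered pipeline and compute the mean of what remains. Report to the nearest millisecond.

730 ms

Excluded: 1755
Retained (n=9): Σ = 6574
Mean = 6574/9 = 730.4444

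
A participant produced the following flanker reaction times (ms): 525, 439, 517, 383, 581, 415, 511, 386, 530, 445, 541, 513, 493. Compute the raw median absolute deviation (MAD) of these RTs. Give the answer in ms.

Sorted: 383, 386, 415, 439, 445, 493, 511, 513, 517, 525, 530, 541, 581 → median = 511
|x − 511|: 14, 72, 6, 128, 70, 96, 0, 125, 19, 66, 30, 2, 18
Sorted deviations: 0, 2, 6, 14, 18, 19, 30, 66, 70, 72, 96, 125, 128 → MAD = 30

30 ms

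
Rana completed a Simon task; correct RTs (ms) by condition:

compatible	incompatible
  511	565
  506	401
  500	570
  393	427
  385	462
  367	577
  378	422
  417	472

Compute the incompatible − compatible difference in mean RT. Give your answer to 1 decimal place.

M(compatible) = 3457/8 = 432.125
M(incompatible) = 3896/8 = 487.000
Difference = 487.000 − 432.125 = 54.875 ms

54.9 ms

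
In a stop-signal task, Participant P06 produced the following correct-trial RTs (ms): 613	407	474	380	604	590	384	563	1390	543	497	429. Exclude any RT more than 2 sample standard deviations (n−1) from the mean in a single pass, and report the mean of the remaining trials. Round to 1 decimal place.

498.5 ms

n = 12, ΣRT = 6874, M = 572.833
Σ(x−M)² = 808177.67; s = √(808177.67/11) = 271.055
Cutoffs: 572.833 ± 2·271.055 → [30.7, 1114.9]
Outside: 1390 → excluded.
Retained (n=11): Σ = 5484, mean = 5484/11 = 498.545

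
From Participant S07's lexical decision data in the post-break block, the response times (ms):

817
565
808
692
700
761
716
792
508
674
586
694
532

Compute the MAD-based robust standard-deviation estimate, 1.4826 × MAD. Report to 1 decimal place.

Sorted: 508, 532, 565, 586, 674, 692, 694, 700, 716, 761, 792, 808, 817 → median = 694
|x − 694| sorted: 0, 2, 6, 20, 22, 67, 98, 108, 114, 123, 129, 162, 186 → MAD = 98
Robust SD ≈ 1.4826 × 98 = 145.295

145.3 ms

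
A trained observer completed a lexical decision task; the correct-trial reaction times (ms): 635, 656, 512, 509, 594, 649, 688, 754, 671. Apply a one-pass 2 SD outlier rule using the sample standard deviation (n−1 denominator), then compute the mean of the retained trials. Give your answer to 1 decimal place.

629.8 ms

n = 9, ΣRT = 5668, M = 629.778
Σ(x−M)² = 51343.56; s = √(51343.56/8) = 80.112
Cutoffs: 629.778 ± 2·80.112 → [469.6, 790.0]
No RTs fall outside the cutoffs; all 9 retained. Mean = 5668/9 = 629.778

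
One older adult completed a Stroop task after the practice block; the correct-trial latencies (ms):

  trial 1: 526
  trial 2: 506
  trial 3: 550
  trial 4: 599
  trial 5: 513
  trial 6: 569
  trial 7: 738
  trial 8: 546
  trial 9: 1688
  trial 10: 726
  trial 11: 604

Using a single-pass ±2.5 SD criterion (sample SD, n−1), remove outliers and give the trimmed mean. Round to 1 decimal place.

587.7 ms

n = 11, ΣRT = 7565, M = 687.727
Σ(x−M)² = 1162282.18; s = √(1162282.18/10) = 340.923
Cutoffs: 687.727 ± 2.5·340.923 → [-164.6, 1540.0]
Outside: 1688 → excluded.
Retained (n=10): Σ = 5877, mean = 5877/10 = 587.700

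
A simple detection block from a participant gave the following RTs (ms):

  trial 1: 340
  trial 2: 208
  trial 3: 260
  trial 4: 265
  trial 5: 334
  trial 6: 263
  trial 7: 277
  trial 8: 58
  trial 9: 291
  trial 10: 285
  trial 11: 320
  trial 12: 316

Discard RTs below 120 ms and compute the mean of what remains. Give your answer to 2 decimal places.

Excluded: 58
Retained (n=11): Σ = 3159
Mean = 3159/11 = 287.1818

287.18 ms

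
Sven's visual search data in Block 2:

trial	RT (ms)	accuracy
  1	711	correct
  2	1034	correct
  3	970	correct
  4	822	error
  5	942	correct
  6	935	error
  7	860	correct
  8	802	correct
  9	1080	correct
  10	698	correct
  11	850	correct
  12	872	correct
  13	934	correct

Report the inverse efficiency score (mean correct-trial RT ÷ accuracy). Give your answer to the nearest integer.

Correct trials (n=11): 711, 1034, 970, 942, 860, 802, 1080, 698, 850, 872, 934
Mean correct RT = 9753/11 = 886.6364 ms
Proportion correct = 11/13
IES = 886.6364 / (11/13) = 1047.843 ms

1048 ms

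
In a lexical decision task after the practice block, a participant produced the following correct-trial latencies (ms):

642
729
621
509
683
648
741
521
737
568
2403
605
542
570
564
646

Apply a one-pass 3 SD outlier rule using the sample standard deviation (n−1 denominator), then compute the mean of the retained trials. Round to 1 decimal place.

621.7 ms

n = 16, ΣRT = 11729, M = 733.062
Σ(x−M)² = 3057454.94; s = √(3057454.94/15) = 451.476
Cutoffs: 733.062 ± 3·451.476 → [-621.4, 2087.5]
Outside: 2403 → excluded.
Retained (n=15): Σ = 9326, mean = 9326/15 = 621.733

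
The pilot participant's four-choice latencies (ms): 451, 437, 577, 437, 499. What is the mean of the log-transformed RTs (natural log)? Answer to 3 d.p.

6.168

ln(RT): 6.1115, 6.0799, 6.3578, 6.0799, 6.2126
Σ ln(RT) = 30.8418
Mean = 30.8418/5 = 6.16836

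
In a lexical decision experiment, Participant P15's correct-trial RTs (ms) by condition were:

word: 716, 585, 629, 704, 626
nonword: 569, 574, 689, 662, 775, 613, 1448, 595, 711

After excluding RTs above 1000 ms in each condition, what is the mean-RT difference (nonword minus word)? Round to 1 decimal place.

-3.5 ms

nonword: exclude 1448
M(word) = 3260/5 = 652.000
M(nonword) = 5188/8 = 648.500
Difference = 648.500 − 652.000 = -3.500 ms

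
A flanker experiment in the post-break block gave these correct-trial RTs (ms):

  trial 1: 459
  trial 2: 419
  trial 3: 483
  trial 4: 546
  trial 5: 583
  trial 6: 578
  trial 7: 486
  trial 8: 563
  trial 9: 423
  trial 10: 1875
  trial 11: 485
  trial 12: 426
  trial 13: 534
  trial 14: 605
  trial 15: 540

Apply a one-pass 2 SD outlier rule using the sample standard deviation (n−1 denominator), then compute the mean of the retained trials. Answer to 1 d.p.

n = 15, ΣRT = 9005, M = 600.333
Σ(x−M)² = 1792819.33; s = √(1792819.33/14) = 357.853
Cutoffs: 600.333 ± 2·357.853 → [-115.4, 1316.0]
Outside: 1875 → excluded.
Retained (n=14): Σ = 7130, mean = 7130/14 = 509.286

509.3 ms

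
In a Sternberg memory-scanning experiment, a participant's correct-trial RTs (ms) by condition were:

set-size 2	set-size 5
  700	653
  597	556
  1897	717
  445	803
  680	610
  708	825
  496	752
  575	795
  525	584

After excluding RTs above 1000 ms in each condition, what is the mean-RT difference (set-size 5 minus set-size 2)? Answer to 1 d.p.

set-size 2: exclude 1897
M(set-size 2) = 4726/8 = 590.750
M(set-size 5) = 6295/9 = 699.444
Difference = 699.444 − 590.750 = 108.694 ms

108.7 ms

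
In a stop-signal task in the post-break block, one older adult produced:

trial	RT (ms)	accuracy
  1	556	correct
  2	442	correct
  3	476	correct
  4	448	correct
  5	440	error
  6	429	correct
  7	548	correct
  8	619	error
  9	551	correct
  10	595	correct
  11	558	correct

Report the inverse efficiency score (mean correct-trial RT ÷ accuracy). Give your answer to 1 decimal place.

625.1 ms

Correct trials (n=9): 556, 442, 476, 448, 429, 548, 551, 595, 558
Mean correct RT = 4603/9 = 511.4444 ms
Proportion correct = 9/11
IES = 511.4444 / (9/11) = 625.099 ms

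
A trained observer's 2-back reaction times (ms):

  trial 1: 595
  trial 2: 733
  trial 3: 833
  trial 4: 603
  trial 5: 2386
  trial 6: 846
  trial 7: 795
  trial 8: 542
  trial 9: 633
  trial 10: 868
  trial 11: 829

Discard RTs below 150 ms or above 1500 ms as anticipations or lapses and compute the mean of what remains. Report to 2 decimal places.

727.70 ms

Excluded: 2386
Retained (n=10): Σ = 7277
Mean = 7277/10 = 727.7000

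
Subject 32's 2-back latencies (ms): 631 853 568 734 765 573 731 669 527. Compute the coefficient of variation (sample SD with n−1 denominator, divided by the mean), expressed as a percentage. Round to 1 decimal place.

n = 9, Σ = 6051, M = 672.3333
Σ(x−M)² = 92066.000; s = √(92066.000/8) = 107.2765
CV = 107.2765 / 672.3333 = 0.15956 = 15.956%

16.0%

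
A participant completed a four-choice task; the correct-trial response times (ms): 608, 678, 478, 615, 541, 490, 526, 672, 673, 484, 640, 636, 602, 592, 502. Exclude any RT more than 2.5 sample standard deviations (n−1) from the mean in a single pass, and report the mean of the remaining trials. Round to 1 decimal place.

582.5 ms

n = 15, ΣRT = 8737, M = 582.467
Σ(x−M)² = 74239.73; s = √(74239.73/14) = 72.821
Cutoffs: 582.467 ± 2.5·72.821 → [400.4, 764.5]
No RTs fall outside the cutoffs; all 15 retained. Mean = 8737/15 = 582.467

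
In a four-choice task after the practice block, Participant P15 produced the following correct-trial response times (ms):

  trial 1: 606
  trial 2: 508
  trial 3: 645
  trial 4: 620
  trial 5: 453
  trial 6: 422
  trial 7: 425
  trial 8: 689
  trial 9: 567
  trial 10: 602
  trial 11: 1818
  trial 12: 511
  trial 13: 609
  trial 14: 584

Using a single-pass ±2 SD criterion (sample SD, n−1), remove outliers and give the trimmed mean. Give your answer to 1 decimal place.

n = 14, ΣRT = 9059, M = 647.071
Σ(x−M)² = 1564618.93; s = √(1564618.93/13) = 346.923
Cutoffs: 647.071 ± 2·346.923 → [-46.8, 1340.9]
Outside: 1818 → excluded.
Retained (n=13): Σ = 7241, mean = 7241/13 = 557.000

557.0 ms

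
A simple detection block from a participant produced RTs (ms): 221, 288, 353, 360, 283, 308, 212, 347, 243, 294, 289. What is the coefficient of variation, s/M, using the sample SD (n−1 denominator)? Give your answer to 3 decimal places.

0.174

n = 11, Σ = 3198, M = 290.7273
Σ(x−M)² = 25560.182; s = √(25560.182/10) = 50.5571
CV = 50.5571 / 290.7273 = 0.17390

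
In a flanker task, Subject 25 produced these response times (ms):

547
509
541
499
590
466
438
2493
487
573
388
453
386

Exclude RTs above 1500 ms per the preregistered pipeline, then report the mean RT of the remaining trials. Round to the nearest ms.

Excluded: 2493
Retained (n=12): Σ = 5877
Mean = 5877/12 = 489.7500

490 ms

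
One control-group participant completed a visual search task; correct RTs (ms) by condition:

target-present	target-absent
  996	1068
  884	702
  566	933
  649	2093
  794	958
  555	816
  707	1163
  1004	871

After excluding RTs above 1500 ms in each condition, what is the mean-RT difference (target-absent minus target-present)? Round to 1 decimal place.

160.8 ms

target-absent: exclude 2093
M(target-present) = 6155/8 = 769.375
M(target-absent) = 6511/7 = 930.143
Difference = 930.143 − 769.375 = 160.768 ms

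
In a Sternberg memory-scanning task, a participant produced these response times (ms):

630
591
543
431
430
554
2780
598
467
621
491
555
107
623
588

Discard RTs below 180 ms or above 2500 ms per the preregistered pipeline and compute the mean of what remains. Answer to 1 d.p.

Excluded: 107, 2780
Retained (n=13): Σ = 7122
Mean = 7122/13 = 547.8462

547.8 ms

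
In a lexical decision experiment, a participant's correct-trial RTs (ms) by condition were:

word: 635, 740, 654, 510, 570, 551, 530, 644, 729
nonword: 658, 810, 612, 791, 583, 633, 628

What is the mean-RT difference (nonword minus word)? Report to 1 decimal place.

55.5 ms

M(word) = 5563/9 = 618.111
M(nonword) = 4715/7 = 673.571
Difference = 673.571 − 618.111 = 55.460 ms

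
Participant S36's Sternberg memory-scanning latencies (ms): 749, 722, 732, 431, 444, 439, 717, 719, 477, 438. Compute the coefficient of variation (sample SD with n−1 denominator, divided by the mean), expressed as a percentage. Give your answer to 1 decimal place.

n = 10, Σ = 5868, M = 586.8000
Σ(x−M)² = 200807.600; s = √(200807.600/9) = 149.3719
CV = 149.3719 / 586.8000 = 0.25455 = 25.455%

25.5%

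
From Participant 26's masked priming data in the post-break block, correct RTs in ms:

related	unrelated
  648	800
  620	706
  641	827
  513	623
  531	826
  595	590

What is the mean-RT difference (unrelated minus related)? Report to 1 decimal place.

137.3 ms

M(related) = 3548/6 = 591.333
M(unrelated) = 4372/6 = 728.667
Difference = 728.667 − 591.333 = 137.333 ms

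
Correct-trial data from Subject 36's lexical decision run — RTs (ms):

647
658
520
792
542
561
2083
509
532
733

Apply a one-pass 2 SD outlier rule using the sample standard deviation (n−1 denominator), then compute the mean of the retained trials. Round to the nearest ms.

n = 10, ΣRT = 7577, M = 757.700
Σ(x−M)² = 2034912.10; s = √(2034912.10/9) = 475.501
Cutoffs: 757.700 ± 2·475.501 → [-193.3, 1708.7]
Outside: 2083 → excluded.
Retained (n=9): Σ = 5494, mean = 5494/9 = 610.444

610 ms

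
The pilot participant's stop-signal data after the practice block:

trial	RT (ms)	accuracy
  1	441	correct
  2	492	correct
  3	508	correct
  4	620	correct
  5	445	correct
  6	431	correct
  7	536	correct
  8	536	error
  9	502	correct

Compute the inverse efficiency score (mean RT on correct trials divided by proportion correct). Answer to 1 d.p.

Correct trials (n=8): 441, 492, 508, 620, 445, 431, 536, 502
Mean correct RT = 3975/8 = 496.8750 ms
Proportion correct = 8/9
IES = 496.8750 / (8/9) = 558.984 ms

559.0 ms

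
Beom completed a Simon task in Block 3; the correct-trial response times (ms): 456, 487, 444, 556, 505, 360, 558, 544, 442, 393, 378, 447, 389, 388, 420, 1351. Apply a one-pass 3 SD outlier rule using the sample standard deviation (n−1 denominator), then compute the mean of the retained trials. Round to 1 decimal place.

n = 16, ΣRT = 8118, M = 507.375
Σ(x−M)² = 820403.75; s = √(820403.75/15) = 233.867
Cutoffs: 507.375 ± 3·233.867 → [-194.2, 1209.0]
Outside: 1351 → excluded.
Retained (n=15): Σ = 6767, mean = 6767/15 = 451.133

451.1 ms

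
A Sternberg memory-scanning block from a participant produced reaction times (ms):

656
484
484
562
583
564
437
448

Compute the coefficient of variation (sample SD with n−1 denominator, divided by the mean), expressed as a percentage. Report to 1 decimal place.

14.4%

n = 8, Σ = 4218, M = 527.2500
Σ(x−M)² = 40409.500; s = √(40409.500/7) = 75.9789
CV = 75.9789 / 527.2500 = 0.14410 = 14.410%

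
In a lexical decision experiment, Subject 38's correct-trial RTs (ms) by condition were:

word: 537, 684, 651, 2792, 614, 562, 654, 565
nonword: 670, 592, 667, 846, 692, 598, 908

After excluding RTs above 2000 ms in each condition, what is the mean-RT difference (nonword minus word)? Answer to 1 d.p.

word: exclude 2792
M(word) = 4267/7 = 609.571
M(nonword) = 4973/7 = 710.429
Difference = 710.429 − 609.571 = 100.857 ms

100.9 ms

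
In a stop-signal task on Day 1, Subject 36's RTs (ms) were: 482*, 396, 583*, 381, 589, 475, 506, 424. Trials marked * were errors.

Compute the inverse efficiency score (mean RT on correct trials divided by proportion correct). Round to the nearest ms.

Correct trials (n=6): 396, 381, 589, 475, 506, 424
Mean correct RT = 2771/6 = 461.8333 ms
Proportion correct = 6/8
IES = 461.8333 / (6/8) = 615.778 ms

616 ms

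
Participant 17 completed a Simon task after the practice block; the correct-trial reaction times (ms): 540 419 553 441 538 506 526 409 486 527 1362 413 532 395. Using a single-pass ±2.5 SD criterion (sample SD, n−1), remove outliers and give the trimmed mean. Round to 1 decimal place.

483.5 ms

n = 14, ΣRT = 7647, M = 546.214
Σ(x−M)² = 758574.36; s = √(758574.36/13) = 241.561
Cutoffs: 546.214 ± 2.5·241.561 → [-57.7, 1150.1]
Outside: 1362 → excluded.
Retained (n=13): Σ = 6285, mean = 6285/13 = 483.462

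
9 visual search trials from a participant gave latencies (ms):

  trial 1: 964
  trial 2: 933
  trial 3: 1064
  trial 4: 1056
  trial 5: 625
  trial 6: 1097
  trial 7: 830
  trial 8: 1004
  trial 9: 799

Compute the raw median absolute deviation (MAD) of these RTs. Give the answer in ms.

100 ms

Sorted: 625, 799, 830, 933, 964, 1004, 1056, 1064, 1097 → median = 964
|x − 964|: 0, 31, 100, 92, 339, 133, 134, 40, 165
Sorted deviations: 0, 31, 40, 92, 100, 133, 134, 165, 339 → MAD = 100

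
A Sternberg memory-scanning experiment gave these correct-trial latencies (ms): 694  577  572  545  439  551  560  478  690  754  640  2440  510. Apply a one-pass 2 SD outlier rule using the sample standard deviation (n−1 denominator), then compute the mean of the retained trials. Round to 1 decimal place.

584.2 ms

n = 13, ΣRT = 9450, M = 726.923
Σ(x−M)² = 3275672.92; s = √(3275672.92/12) = 522.468
Cutoffs: 726.923 ± 2·522.468 → [-318.0, 1771.9]
Outside: 2440 → excluded.
Retained (n=12): Σ = 7010, mean = 7010/12 = 584.167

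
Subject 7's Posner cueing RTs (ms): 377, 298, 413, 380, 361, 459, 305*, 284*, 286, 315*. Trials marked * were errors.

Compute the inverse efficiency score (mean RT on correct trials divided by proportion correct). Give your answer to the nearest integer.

525 ms

Correct trials (n=7): 377, 298, 413, 380, 361, 459, 286
Mean correct RT = 2574/7 = 367.7143 ms
Proportion correct = 7/10
IES = 367.7143 / (7/10) = 525.306 ms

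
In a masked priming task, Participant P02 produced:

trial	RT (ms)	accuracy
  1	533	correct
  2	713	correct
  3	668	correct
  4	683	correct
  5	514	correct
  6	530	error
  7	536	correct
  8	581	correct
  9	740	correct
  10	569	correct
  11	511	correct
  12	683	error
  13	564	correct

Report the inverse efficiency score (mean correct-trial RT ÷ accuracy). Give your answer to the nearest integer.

Correct trials (n=11): 533, 713, 668, 683, 514, 536, 581, 740, 569, 511, 564
Mean correct RT = 6612/11 = 601.0909 ms
Proportion correct = 11/13
IES = 601.0909 / (11/13) = 710.380 ms

710 ms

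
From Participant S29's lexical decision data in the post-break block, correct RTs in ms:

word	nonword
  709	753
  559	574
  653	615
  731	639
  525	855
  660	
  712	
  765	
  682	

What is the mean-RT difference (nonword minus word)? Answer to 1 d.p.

M(word) = 5996/9 = 666.222
M(nonword) = 3436/5 = 687.200
Difference = 687.200 − 666.222 = 20.978 ms

21.0 ms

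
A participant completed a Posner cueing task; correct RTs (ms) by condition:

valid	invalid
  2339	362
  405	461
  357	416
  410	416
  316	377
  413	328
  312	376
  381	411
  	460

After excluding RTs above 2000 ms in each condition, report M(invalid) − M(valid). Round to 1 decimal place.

valid: exclude 2339
M(valid) = 2594/7 = 370.571
M(invalid) = 3607/9 = 400.778
Difference = 400.778 − 370.571 = 30.206 ms

30.2 ms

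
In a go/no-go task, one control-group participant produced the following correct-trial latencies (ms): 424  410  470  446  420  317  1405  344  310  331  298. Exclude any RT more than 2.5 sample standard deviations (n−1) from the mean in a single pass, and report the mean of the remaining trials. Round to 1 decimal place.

377.0 ms

n = 11, ΣRT = 5175, M = 470.455
Σ(x−M)² = 996804.73; s = √(996804.73/10) = 315.722
Cutoffs: 470.455 ± 2.5·315.722 → [-318.9, 1259.8]
Outside: 1405 → excluded.
Retained (n=10): Σ = 3770, mean = 3770/10 = 377.000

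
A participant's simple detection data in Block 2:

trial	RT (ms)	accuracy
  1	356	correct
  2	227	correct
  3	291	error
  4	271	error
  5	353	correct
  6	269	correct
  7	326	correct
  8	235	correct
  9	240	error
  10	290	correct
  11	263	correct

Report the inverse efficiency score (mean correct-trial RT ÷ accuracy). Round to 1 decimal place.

398.6 ms

Correct trials (n=8): 356, 227, 353, 269, 326, 235, 290, 263
Mean correct RT = 2319/8 = 289.8750 ms
Proportion correct = 8/11
IES = 289.8750 / (8/11) = 398.578 ms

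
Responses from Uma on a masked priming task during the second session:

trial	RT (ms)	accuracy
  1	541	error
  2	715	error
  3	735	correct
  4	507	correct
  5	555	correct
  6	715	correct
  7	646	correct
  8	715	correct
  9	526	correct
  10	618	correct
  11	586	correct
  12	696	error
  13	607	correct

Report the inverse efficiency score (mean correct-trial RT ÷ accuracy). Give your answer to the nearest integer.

Correct trials (n=10): 735, 507, 555, 715, 646, 715, 526, 618, 586, 607
Mean correct RT = 6210/10 = 621.0000 ms
Proportion correct = 10/13
IES = 621.0000 / (10/13) = 807.300 ms

807 ms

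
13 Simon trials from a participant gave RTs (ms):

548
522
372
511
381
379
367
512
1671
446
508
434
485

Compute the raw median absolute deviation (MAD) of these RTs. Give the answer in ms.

51 ms

Sorted: 367, 372, 379, 381, 434, 446, 485, 508, 511, 512, 522, 548, 1671 → median = 485
|x − 485|: 63, 37, 113, 26, 104, 106, 118, 27, 1186, 39, 23, 51, 0
Sorted deviations: 0, 23, 26, 27, 37, 39, 51, 63, 104, 106, 113, 118, 1186 → MAD = 51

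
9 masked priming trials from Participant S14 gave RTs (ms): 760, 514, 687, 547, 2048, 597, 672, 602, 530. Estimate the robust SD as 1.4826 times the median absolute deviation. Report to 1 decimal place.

Sorted: 514, 530, 547, 597, 602, 672, 687, 760, 2048 → median = 602
|x − 602| sorted: 0, 5, 55, 70, 72, 85, 88, 158, 1446 → MAD = 72
Robust SD ≈ 1.4826 × 72 = 106.747

106.7 ms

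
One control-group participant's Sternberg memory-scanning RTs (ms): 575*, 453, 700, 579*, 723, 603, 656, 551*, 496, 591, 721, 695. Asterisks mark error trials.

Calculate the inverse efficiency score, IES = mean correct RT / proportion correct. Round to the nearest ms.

835 ms

Correct trials (n=9): 453, 700, 723, 603, 656, 496, 591, 721, 695
Mean correct RT = 5638/9 = 626.4444 ms
Proportion correct = 9/12
IES = 626.4444 / (9/12) = 835.259 ms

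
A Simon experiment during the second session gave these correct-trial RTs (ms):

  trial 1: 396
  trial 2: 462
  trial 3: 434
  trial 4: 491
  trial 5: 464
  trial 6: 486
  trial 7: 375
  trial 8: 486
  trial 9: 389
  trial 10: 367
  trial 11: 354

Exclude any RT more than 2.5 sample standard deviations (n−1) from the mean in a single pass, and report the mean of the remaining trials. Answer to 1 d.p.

n = 11, ΣRT = 4704, M = 427.636
Σ(x−M)² = 27734.55; s = √(27734.55/10) = 52.664
Cutoffs: 427.636 ± 2.5·52.664 → [296.0, 559.3]
No RTs fall outside the cutoffs; all 11 retained. Mean = 4704/11 = 427.636

427.6 ms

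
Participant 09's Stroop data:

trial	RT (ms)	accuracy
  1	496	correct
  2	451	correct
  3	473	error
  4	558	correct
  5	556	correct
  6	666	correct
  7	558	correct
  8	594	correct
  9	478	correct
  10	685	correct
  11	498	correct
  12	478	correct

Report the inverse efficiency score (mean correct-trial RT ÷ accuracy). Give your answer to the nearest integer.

Correct trials (n=11): 496, 451, 558, 556, 666, 558, 594, 478, 685, 498, 478
Mean correct RT = 6018/11 = 547.0909 ms
Proportion correct = 11/12
IES = 547.0909 / (11/12) = 596.826 ms

597 ms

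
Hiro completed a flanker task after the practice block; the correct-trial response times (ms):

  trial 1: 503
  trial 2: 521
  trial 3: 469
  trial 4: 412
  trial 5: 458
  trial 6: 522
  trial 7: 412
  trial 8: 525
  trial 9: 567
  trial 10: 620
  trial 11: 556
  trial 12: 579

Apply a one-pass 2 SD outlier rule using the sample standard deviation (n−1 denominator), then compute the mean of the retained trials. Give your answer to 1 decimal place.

n = 12, ΣRT = 6144, M = 512.000
Σ(x−M)² = 46310.00; s = √(46310.00/11) = 64.885
Cutoffs: 512.000 ± 2·64.885 → [382.2, 641.8]
No RTs fall outside the cutoffs; all 12 retained. Mean = 6144/12 = 512.000

512.0 ms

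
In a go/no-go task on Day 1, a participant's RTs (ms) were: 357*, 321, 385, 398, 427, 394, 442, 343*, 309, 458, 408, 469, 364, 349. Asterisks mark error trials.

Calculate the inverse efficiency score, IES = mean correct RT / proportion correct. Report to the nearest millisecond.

Correct trials (n=12): 321, 385, 398, 427, 394, 442, 309, 458, 408, 469, 364, 349
Mean correct RT = 4724/12 = 393.6667 ms
Proportion correct = 12/14
IES = 393.6667 / (12/14) = 459.278 ms

459 ms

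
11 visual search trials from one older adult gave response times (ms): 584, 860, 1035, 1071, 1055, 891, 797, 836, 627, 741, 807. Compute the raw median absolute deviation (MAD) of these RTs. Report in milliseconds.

95 ms

Sorted: 584, 627, 741, 797, 807, 836, 860, 891, 1035, 1055, 1071 → median = 836
|x − 836|: 252, 24, 199, 235, 219, 55, 39, 0, 209, 95, 29
Sorted deviations: 0, 24, 29, 39, 55, 95, 199, 209, 219, 235, 252 → MAD = 95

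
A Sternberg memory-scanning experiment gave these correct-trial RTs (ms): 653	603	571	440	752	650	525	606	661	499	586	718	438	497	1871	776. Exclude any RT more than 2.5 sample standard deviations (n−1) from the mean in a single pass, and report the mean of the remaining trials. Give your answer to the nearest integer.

598 ms

n = 16, ΣRT = 10846, M = 677.875
Σ(x−M)² = 1674803.75; s = √(1674803.75/15) = 334.146
Cutoffs: 677.875 ± 2.5·334.146 → [-157.5, 1513.2]
Outside: 1871 → excluded.
Retained (n=15): Σ = 8975, mean = 8975/15 = 598.333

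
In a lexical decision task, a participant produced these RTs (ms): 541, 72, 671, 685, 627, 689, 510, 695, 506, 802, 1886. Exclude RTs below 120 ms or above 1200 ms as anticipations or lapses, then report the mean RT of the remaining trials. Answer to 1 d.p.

636.2 ms

Excluded: 72, 1886
Retained (n=9): Σ = 5726
Mean = 5726/9 = 636.2222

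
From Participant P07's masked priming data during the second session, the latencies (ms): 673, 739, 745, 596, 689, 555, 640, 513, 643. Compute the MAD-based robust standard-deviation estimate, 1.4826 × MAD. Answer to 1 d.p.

Sorted: 513, 555, 596, 640, 643, 673, 689, 739, 745 → median = 643
|x − 643| sorted: 0, 3, 30, 46, 47, 88, 96, 102, 130 → MAD = 47
Robust SD ≈ 1.4826 × 47 = 69.682

69.7 ms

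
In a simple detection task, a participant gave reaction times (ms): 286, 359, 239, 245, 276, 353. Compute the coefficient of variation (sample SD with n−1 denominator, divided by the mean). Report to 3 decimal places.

n = 6, Σ = 1758, M = 293.0000
Σ(x−M)² = 13514.000; s = √(13514.000/5) = 51.9885
CV = 51.9885 / 293.0000 = 0.17744

0.177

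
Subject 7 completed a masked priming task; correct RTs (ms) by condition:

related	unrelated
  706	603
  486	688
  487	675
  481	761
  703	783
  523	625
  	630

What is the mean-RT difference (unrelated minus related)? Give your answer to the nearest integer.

116 ms

M(related) = 3386/6 = 564.333
M(unrelated) = 4765/7 = 680.714
Difference = 680.714 − 564.333 = 116.381 ms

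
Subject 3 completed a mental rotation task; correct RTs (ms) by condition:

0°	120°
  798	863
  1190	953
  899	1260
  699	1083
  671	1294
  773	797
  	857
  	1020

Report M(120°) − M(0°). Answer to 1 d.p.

177.5 ms

M(0°) = 5030/6 = 838.333
M(120°) = 8127/8 = 1015.875
Difference = 1015.875 − 838.333 = 177.542 ms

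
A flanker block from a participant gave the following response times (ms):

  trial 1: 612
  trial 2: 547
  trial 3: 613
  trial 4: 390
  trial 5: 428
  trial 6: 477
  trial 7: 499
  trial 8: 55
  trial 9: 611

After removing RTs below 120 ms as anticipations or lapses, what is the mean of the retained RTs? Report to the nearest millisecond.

Excluded: 55
Retained (n=8): Σ = 4177
Mean = 4177/8 = 522.1250

522 ms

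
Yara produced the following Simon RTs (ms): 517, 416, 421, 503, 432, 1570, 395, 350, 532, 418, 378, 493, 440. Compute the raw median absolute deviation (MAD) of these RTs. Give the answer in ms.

54 ms

Sorted: 350, 378, 395, 416, 418, 421, 432, 440, 493, 503, 517, 532, 1570 → median = 432
|x − 432|: 85, 16, 11, 71, 0, 1138, 37, 82, 100, 14, 54, 61, 8
Sorted deviations: 0, 8, 11, 14, 16, 37, 54, 61, 71, 82, 85, 100, 1138 → MAD = 54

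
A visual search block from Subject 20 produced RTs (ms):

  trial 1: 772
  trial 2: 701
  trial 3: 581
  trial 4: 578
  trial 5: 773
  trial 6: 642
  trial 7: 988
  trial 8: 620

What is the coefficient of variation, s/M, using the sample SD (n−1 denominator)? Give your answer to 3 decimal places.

0.194

n = 8, Σ = 5655, M = 706.8750
Σ(x−M)² = 131888.875; s = √(131888.875/7) = 137.2635
CV = 137.2635 / 706.8750 = 0.19418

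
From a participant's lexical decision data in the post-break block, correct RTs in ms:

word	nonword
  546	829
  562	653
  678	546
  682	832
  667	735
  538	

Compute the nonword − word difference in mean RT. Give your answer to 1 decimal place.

M(word) = 3673/6 = 612.167
M(nonword) = 3595/5 = 719.000
Difference = 719.000 − 612.167 = 106.833 ms

106.8 ms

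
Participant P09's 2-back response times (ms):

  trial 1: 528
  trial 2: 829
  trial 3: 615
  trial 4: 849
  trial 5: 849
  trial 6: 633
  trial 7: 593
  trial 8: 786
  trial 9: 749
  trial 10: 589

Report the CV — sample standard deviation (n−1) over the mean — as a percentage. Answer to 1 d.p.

17.5%

n = 10, Σ = 7020, M = 702.0000
Σ(x−M)² = 135868.000; s = √(135868.000/9) = 122.8676
CV = 122.8676 / 702.0000 = 0.17503 = 17.503%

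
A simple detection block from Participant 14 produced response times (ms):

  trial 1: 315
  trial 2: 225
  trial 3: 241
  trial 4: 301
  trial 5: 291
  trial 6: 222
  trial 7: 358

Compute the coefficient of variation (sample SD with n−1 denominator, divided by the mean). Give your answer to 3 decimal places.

0.184

n = 7, Σ = 1953, M = 279.0000
Σ(x−M)² = 15774.000; s = √(15774.000/6) = 51.2738
CV = 51.2738 / 279.0000 = 0.18378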